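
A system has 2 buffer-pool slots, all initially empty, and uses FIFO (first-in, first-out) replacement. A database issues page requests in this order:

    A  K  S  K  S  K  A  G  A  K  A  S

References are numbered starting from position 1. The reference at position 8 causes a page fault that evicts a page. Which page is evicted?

pos 1: A -> fault, frames (A)
pos 2: K -> fault, frames (A K)
pos 3: S -> fault, evict A, frames (K S)
pos 4: K -> hit
pos 5: S -> hit
pos 6: K -> hit
pos 7: A -> fault, evict K, frames (S A)
pos 8: G -> fault, evict S, frames (A G)
At position 8, page S is evicted.

S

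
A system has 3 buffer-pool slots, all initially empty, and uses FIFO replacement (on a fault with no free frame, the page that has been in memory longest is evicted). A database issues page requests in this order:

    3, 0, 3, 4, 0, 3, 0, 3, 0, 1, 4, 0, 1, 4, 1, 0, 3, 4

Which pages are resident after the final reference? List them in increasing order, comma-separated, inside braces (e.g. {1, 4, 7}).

3 -> fault, frames [3]
0 -> fault, frames [3, 0]
3 -> hit
4 -> fault, frames [3, 0, 4]
0 -> hit
3 -> hit
0 -> hit
3 -> hit
0 -> hit
1 -> fault, evict 3, frames [0, 4, 1]
4 -> hit
0 -> hit
1 -> hit
4 -> hit
1 -> hit
0 -> hit
3 -> fault, evict 0, frames [4, 1, 3]
4 -> hit

{1, 3, 4}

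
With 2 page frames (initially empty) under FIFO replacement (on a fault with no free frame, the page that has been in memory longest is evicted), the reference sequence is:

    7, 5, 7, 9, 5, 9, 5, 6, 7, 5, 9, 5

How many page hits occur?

7: fault, frames (7)
5: fault, frames (7 5)
7: hit
9: fault, evict 7, frames (5 9)
5: hit
9: hit
5: hit
6: fault, evict 5, frames (9 6)
7: fault, evict 9, frames (6 7)
5: fault, evict 6, frames (7 5)
9: fault, evict 7, frames (5 9)
5: hit
Hits: 5.

5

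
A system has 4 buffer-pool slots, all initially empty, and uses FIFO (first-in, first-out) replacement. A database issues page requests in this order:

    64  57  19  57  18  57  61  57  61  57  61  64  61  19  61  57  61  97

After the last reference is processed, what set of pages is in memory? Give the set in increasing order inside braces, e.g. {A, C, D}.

{57, 61, 64, 97}

64: miss, frames {64}
57: miss, frames {64,57}
19: miss, frames {64,57,19}
57: hit
18: miss, frames {64,57,19,18}
57: hit
61: miss, evict 64, frames {57,19,18,61}
57: hit
61: hit
57: hit
61: hit
64: miss, evict 57, frames {19,18,61,64}
61: hit
19: hit
61: hit
57: miss, evict 19, frames {18,61,64,57}
61: hit
97: miss, evict 18, frames {61,64,57,97}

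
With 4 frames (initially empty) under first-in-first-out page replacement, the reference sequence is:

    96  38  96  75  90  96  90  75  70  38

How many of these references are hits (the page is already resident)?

96 → miss, frames {96}
38 → miss, frames {96,38}
96 → hit
75 → miss, frames {96,38,75}
90 → miss, frames {96,38,75,90}
96 → hit
90 → hit
75 → hit
70 → miss, evict 96, frames {38,75,90,70}
38 → hit
Hits: 5.

5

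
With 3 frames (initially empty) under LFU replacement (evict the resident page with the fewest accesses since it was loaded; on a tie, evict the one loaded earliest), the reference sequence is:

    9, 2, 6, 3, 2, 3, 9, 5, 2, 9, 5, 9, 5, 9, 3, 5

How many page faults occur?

9 → miss, frames {9}
2 → miss, frames {9,2}
6 → miss, frames {9,2,6}
3 → miss, evict 9, frames {2,6,3}
2 → hit
3 → hit
9 → miss, evict 6, frames {2,3,9}
5 → miss, evict 9, frames {2,3,5}
2 → hit
9 → miss, evict 5, frames {2,3,9}
5 → miss, evict 9, frames {2,3,5}
9 → miss, evict 5, frames {2,3,9}
5 → miss, evict 9, frames {2,3,5}
9 → miss, evict 5, frames {2,3,9}
3 → hit
5 → miss, evict 9, frames {2,3,5}
Page faults: 12.

12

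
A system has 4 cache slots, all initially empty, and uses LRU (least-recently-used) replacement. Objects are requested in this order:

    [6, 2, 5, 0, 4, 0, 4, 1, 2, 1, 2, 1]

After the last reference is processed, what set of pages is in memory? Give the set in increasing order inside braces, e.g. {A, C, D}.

6: fault, frames {6}
2: fault, frames {6,2}
5: fault, frames {6,2,5}
0: fault, frames {6,2,5,0}
4: fault, evict 6, frames {2,5,0,4}
0: hit
4: hit
1: fault, evict 2, frames {5,0,4,1}
2: fault, evict 5, frames {0,4,1,2}
1: hit
2: hit
1: hit

{0, 1, 2, 4}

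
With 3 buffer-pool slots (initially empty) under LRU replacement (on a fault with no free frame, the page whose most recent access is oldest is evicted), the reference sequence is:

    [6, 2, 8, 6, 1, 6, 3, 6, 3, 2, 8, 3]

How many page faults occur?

6: fault, frames (6)
2: fault, frames (6 2)
8: fault, frames (6 2 8)
6: hit
1: fault, evict 2, frames (8 6 1)
6: hit
3: fault, evict 8, frames (1 6 3)
6: hit
3: hit
2: fault, evict 1, frames (6 3 2)
8: fault, evict 6, frames (3 2 8)
3: hit
Page faults: 7.

7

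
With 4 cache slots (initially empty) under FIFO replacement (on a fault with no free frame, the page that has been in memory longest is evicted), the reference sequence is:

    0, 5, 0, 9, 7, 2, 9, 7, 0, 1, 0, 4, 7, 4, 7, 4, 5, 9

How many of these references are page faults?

11

0: miss, frames {0}
5: miss, frames {0,5}
0: hit
9: miss, frames {0,5,9}
7: miss, frames {0,5,9,7}
2: miss, evict 0, frames {5,9,7,2}
9: hit
7: hit
0: miss, evict 5, frames {9,7,2,0}
1: miss, evict 9, frames {7,2,0,1}
0: hit
4: miss, evict 7, frames {2,0,1,4}
7: miss, evict 2, frames {0,1,4,7}
4: hit
7: hit
4: hit
5: miss, evict 0, frames {1,4,7,5}
9: miss, evict 1, frames {4,7,5,9}
Page faults: 11.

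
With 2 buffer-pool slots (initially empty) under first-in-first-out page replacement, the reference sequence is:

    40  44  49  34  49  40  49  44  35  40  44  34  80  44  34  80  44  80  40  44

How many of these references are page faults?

40: fault, frames (40)
44: fault, frames (40 44)
49: fault, evict 40, frames (44 49)
34: fault, evict 44, frames (49 34)
49: hit
40: fault, evict 49, frames (34 40)
49: fault, evict 34, frames (40 49)
44: fault, evict 40, frames (49 44)
35: fault, evict 49, frames (44 35)
40: fault, evict 44, frames (35 40)
44: fault, evict 35, frames (40 44)
34: fault, evict 40, frames (44 34)
80: fault, evict 44, frames (34 80)
44: fault, evict 34, frames (80 44)
34: fault, evict 80, frames (44 34)
80: fault, evict 44, frames (34 80)
44: fault, evict 34, frames (80 44)
80: hit
40: fault, evict 80, frames (44 40)
44: hit
Page faults: 17.

17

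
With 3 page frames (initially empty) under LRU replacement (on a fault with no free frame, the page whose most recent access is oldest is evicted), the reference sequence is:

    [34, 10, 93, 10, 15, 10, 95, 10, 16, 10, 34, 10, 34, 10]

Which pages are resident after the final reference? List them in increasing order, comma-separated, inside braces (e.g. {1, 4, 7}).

34 -> miss, frames {34}
10 -> miss, frames {34,10}
93 -> miss, frames {34,10,93}
10 -> hit
15 -> miss, evict 34, frames {93,10,15}
10 -> hit
95 -> miss, evict 93, frames {15,10,95}
10 -> hit
16 -> miss, evict 15, frames {95,10,16}
10 -> hit
34 -> miss, evict 95, frames {16,10,34}
10 -> hit
34 -> hit
10 -> hit

{10, 16, 34}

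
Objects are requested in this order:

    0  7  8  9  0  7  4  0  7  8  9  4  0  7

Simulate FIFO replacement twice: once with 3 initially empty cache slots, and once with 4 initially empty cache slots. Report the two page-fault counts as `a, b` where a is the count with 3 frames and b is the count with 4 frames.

11, 12

3 frames: F F F F F F F . . F F . F F → 11 faults.
4 frames: F F F F . . F F F F F F F F → 12 faults.
12 > 11: adding a frame increased faults — Belady's anomaly.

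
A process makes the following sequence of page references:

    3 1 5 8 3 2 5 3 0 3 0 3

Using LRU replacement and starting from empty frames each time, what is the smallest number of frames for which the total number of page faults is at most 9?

f=1: 12 faults
f=2: 9 faults
f=3: 8 faults
f=4: 6 faults
f=5: 6 faults
f=6: 6 faults
Smallest f with faults ≤ 9 is 2.

2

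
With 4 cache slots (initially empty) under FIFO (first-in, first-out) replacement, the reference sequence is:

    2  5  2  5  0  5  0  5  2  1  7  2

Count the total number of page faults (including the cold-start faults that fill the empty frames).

2: fault, frames {2}
5: fault, frames {2,5}
2: hit
5: hit
0: fault, frames {2,5,0}
5: hit
0: hit
5: hit
2: hit
1: fault, frames {2,5,0,1}
7: fault, evict 2, frames {5,0,1,7}
2: fault, evict 5, frames {0,1,7,2}
Page faults: 6.

6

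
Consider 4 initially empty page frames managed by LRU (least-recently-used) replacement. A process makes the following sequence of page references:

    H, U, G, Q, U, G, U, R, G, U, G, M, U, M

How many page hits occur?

H -> fault, frames {H}
U -> fault, frames {H,U}
G -> fault, frames {H,U,G}
Q -> fault, frames {H,U,G,Q}
U -> hit
G -> hit
U -> hit
R -> fault, evict H, frames {Q,G,U,R}
G -> hit
U -> hit
G -> hit
M -> fault, evict Q, frames {R,U,G,M}
U -> hit
M -> hit
Hits: 8.

8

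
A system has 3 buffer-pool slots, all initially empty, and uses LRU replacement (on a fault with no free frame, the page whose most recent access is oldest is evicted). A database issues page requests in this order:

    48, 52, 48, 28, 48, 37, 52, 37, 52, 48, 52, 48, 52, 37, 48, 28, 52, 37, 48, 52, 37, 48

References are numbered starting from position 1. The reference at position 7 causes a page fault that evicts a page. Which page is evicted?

pos 1: 48 -> miss, frames {48}
pos 2: 52 -> miss, frames {48,52}
pos 3: 48 -> hit
pos 4: 28 -> miss, frames {52,48,28}
pos 5: 48 -> hit
pos 6: 37 -> miss, evict 52, frames {28,48,37}
pos 7: 52 -> miss, evict 28, frames {48,37,52}
At position 7, page 28 is evicted.

28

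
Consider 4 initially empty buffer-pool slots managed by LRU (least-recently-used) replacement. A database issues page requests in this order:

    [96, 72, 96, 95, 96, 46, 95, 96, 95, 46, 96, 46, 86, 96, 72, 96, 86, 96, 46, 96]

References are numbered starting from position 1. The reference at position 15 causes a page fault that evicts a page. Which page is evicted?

95

pos 1: 96 -> miss, frames [96]
pos 2: 72 -> miss, frames [96, 72]
pos 3: 96 -> hit
pos 4: 95 -> miss, frames [72, 96, 95]
pos 5: 96 -> hit
pos 6: 46 -> miss, frames [72, 95, 96, 46]
pos 7: 95 -> hit
pos 8: 96 -> hit
pos 9: 95 -> hit
pos 10: 46 -> hit
pos 11: 96 -> hit
pos 12: 46 -> hit
pos 13: 86 -> miss, evict 72, frames [95, 96, 46, 86]
pos 14: 96 -> hit
pos 15: 72 -> miss, evict 95, frames [46, 86, 96, 72]
At position 15, page 95 is evicted.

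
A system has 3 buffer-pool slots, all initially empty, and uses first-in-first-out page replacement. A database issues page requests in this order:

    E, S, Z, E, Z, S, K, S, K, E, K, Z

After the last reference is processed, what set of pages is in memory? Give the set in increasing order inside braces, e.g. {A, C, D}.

E: miss, frames [E]
S: miss, frames [E, S]
Z: miss, frames [E, S, Z]
E: hit
Z: hit
S: hit
K: miss, evict E, frames [S, Z, K]
S: hit
K: hit
E: miss, evict S, frames [Z, K, E]
K: hit
Z: hit

{E, K, Z}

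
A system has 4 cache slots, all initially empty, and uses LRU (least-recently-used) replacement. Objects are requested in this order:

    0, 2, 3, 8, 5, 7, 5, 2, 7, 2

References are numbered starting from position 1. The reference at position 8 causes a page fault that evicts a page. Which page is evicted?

pos 1: 0 -> miss, frames (0)
pos 2: 2 -> miss, frames (0 2)
pos 3: 3 -> miss, frames (0 2 3)
pos 4: 8 -> miss, frames (0 2 3 8)
pos 5: 5 -> miss, evict 0, frames (2 3 8 5)
pos 6: 7 -> miss, evict 2, frames (3 8 5 7)
pos 7: 5 -> hit
pos 8: 2 -> miss, evict 3, frames (8 7 5 2)
At position 8, page 3 is evicted.

3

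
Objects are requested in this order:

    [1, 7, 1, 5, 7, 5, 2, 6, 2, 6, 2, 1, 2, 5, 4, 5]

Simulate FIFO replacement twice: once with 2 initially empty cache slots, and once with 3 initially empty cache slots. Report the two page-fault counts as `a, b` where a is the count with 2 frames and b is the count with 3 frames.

9, 8

2 frames: F F . F . . F F . . . F F F F . → 9 faults.
3 frames: F F . F . . F F . . . F . F F . → 8 faults.
8 < 9: adding a frame reduced faults, as is typical.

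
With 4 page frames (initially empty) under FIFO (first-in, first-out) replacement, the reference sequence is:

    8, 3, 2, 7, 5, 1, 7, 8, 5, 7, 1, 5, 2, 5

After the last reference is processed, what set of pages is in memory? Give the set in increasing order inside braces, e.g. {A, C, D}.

8: fault, frames (8)
3: fault, frames (8 3)
2: fault, frames (8 3 2)
7: fault, frames (8 3 2 7)
5: fault, evict 8, frames (3 2 7 5)
1: fault, evict 3, frames (2 7 5 1)
7: hit
8: fault, evict 2, frames (7 5 1 8)
5: hit
7: hit
1: hit
5: hit
2: fault, evict 7, frames (5 1 8 2)
5: hit

{1, 2, 5, 8}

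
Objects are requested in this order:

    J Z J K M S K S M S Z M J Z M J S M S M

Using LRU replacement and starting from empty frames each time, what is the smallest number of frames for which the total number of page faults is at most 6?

f=1: 20 faults
f=2: 15 faults
f=3: 8 faults
f=4: 7 faults
f=5: 5 faults
Smallest f with faults ≤ 6 is 5.

5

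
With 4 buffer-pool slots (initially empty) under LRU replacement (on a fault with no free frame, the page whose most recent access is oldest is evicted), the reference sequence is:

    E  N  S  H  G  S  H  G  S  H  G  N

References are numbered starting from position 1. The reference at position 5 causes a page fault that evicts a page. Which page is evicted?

E

pos 1: E -> fault, frames [E]
pos 2: N -> fault, frames [E, N]
pos 3: S -> fault, frames [E, N, S]
pos 4: H -> fault, frames [E, N, S, H]
pos 5: G -> fault, evict E, frames [N, S, H, G]
At position 5, page E is evicted.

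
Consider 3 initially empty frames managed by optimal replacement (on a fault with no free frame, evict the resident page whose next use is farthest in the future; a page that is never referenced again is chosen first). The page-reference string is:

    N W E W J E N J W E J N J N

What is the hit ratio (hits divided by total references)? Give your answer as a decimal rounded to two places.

N → miss, frames {N}
W → miss, frames {N,W}
E → miss, frames {N,W,E}
W → hit
J → miss, evict W, frames {N,E,J}
E → hit
N → hit
J → hit
W → miss, evict N, frames {E,J,W}
E → hit
J → hit
N → miss, evict W, frames {E,J,N}
J → hit
N → hit
Hits: 8 of 14 references → 8/14 = 0.5714.

0.57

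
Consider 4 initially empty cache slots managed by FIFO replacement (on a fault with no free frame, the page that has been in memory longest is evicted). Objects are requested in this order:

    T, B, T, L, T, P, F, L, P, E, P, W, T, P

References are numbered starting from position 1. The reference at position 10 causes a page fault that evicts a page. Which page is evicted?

pos 1: T: miss, frames (T)
pos 2: B: miss, frames (T B)
pos 3: T: hit
pos 4: L: miss, frames (T B L)
pos 5: T: hit
pos 6: P: miss, frames (T B L P)
pos 7: F: miss, evict T, frames (B L P F)
pos 8: L: hit
pos 9: P: hit
pos 10: E: miss, evict B, frames (L P F E)
At position 10, page B is evicted.

B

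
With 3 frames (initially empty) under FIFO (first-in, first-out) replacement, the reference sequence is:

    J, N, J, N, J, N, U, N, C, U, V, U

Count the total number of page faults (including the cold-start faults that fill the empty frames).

J → fault, frames (J)
N → fault, frames (J N)
J → hit
N → hit
J → hit
N → hit
U → fault, frames (J N U)
N → hit
C → fault, evict J, frames (N U C)
U → hit
V → fault, evict N, frames (U C V)
U → hit
Page faults: 5.

5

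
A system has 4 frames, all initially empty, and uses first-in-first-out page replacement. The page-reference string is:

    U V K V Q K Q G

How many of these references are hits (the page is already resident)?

3

U → miss, frames {U}
V → miss, frames {U,V}
K → miss, frames {U,V,K}
V → hit
Q → miss, frames {U,V,K,Q}
K → hit
Q → hit
G → miss, evict U, frames {V,K,Q,G}
Hits: 3.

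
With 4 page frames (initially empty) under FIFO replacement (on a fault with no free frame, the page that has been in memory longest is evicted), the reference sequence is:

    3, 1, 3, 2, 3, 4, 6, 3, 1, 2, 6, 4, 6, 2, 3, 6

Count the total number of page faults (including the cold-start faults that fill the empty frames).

11

3 → fault, frames [3]
1 → fault, frames [3, 1]
3 → hit
2 → fault, frames [3, 1, 2]
3 → hit
4 → fault, frames [3, 1, 2, 4]
6 → fault, evict 3, frames [1, 2, 4, 6]
3 → fault, evict 1, frames [2, 4, 6, 3]
1 → fault, evict 2, frames [4, 6, 3, 1]
2 → fault, evict 4, frames [6, 3, 1, 2]
6 → hit
4 → fault, evict 6, frames [3, 1, 2, 4]
6 → fault, evict 3, frames [1, 2, 4, 6]
2 → hit
3 → fault, evict 1, frames [2, 4, 6, 3]
6 → hit
Page faults: 11.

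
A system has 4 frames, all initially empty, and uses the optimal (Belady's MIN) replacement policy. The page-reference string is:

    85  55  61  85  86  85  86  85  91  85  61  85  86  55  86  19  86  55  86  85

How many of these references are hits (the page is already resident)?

85 → fault, frames [85]
55 → fault, frames [85, 55]
61 → fault, frames [85, 55, 61]
85 → hit
86 → fault, frames [85, 55, 61, 86]
85 → hit
86 → hit
85 → hit
91 → fault, evict 55, frames [85, 61, 86, 91]
85 → hit
61 → hit
85 → hit
86 → hit
55 → fault, evict 91, frames [85, 61, 86, 55]
86 → hit
19 → fault, evict 61, frames [85, 86, 55, 19]
86 → hit
55 → hit
86 → hit
85 → hit
Hits: 13.

13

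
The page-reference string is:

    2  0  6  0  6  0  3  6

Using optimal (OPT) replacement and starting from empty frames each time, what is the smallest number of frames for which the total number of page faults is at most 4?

f=1: 8 faults
f=2: 4 faults
f=3: 4 faults
f=4: 4 faults
Smallest f with faults ≤ 4 is 2.

2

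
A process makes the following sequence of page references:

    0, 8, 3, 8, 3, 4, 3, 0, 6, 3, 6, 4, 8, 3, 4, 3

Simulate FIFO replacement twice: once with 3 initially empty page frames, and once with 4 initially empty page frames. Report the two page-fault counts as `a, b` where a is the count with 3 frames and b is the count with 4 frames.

3 frames: F F F . . F . F F F . F F . . . → 9 faults.
4 frames: F F F . . F . . F . . . . . . . → 5 faults.
5 < 9: adding a frame reduced faults, as is typical.

9, 5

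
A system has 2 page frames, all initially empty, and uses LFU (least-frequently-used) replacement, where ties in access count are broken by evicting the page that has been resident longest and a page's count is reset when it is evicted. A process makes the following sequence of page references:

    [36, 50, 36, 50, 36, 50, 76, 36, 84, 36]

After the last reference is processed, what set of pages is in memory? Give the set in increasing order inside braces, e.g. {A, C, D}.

36 → miss, frames [36]
50 → miss, frames [36, 50]
36 → hit
50 → hit
36 → hit
50 → hit
76 → miss, evict 36, frames [50, 76]
36 → miss, evict 76, frames [50, 36]
84 → miss, evict 36, frames [50, 84]
36 → miss, evict 84, frames [50, 36]

{36, 50}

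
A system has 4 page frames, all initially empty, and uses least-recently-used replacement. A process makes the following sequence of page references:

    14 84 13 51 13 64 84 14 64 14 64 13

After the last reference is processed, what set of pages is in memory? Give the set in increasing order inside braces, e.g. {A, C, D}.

14 -> fault, frames (14)
84 -> fault, frames (14 84)
13 -> fault, frames (14 84 13)
51 -> fault, frames (14 84 13 51)
13 -> hit
64 -> fault, evict 14, frames (84 51 13 64)
84 -> hit
14 -> fault, evict 51, frames (13 64 84 14)
64 -> hit
14 -> hit
64 -> hit
13 -> hit

{13, 14, 64, 84}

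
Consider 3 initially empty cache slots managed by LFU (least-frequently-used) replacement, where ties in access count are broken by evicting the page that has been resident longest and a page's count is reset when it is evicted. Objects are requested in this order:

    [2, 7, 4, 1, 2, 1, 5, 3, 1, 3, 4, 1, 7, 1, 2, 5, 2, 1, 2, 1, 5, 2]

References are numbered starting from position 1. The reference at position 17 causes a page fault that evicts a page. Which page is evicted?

5

pos 1: 2: fault, frames {2}
pos 2: 7: fault, frames {2,7}
pos 3: 4: fault, frames {2,7,4}
pos 4: 1: fault, evict 2, frames {7,4,1}
pos 5: 2: fault, evict 7, frames {4,1,2}
pos 6: 1: hit
pos 7: 5: fault, evict 4, frames {1,2,5}
pos 8: 3: fault, evict 2, frames {1,5,3}
pos 9: 1: hit
pos 10: 3: hit
pos 11: 4: fault, evict 5, frames {1,3,4}
pos 12: 1: hit
pos 13: 7: fault, evict 4, frames {1,3,7}
pos 14: 1: hit
pos 15: 2: fault, evict 7, frames {1,3,2}
pos 16: 5: fault, evict 2, frames {1,3,5}
pos 17: 2: fault, evict 5, frames {1,3,2}
At position 17, page 5 is evicted.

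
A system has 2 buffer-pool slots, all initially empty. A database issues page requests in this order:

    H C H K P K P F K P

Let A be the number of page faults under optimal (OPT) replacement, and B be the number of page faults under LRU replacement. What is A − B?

-1

Under OPT: F F . F F . . F . F → 6 faults.
Under LRU: F F . F F . . F F F → 7 faults.
A − B = 6 − 7 = -1.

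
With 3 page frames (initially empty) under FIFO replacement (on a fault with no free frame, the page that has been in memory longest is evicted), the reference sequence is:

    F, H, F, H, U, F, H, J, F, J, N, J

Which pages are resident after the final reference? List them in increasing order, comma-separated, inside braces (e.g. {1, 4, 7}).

F: miss, frames (F)
H: miss, frames (F H)
F: hit
H: hit
U: miss, frames (F H U)
F: hit
H: hit
J: miss, evict F, frames (H U J)
F: miss, evict H, frames (U J F)
J: hit
N: miss, evict U, frames (J F N)
J: hit

{F, J, N}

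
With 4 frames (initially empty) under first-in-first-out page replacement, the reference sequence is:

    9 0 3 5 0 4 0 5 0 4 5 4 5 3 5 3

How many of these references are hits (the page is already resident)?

11

9 → fault, frames (9)
0 → fault, frames (9 0)
3 → fault, frames (9 0 3)
5 → fault, frames (9 0 3 5)
0 → hit
4 → fault, evict 9, frames (0 3 5 4)
0 → hit
5 → hit
0 → hit
4 → hit
5 → hit
4 → hit
5 → hit
3 → hit
5 → hit
3 → hit
Hits: 11.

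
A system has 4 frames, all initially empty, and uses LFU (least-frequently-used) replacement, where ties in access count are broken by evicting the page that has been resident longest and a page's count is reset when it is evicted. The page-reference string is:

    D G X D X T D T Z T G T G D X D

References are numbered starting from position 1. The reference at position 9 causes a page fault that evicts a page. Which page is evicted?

pos 1: D -> miss, frames (D)
pos 2: G -> miss, frames (D G)
pos 3: X -> miss, frames (D G X)
pos 4: D -> hit
pos 5: X -> hit
pos 6: T -> miss, frames (D G X T)
pos 7: D -> hit
pos 8: T -> hit
pos 9: Z -> miss, evict G, frames (D X T Z)
At position 9, page G is evicted.

G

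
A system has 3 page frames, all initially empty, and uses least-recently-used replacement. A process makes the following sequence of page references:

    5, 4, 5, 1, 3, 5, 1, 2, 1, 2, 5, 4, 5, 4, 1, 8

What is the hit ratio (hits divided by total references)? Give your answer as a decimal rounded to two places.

5 → miss, frames (5)
4 → miss, frames (5 4)
5 → hit
1 → miss, frames (4 5 1)
3 → miss, evict 4, frames (5 1 3)
5 → hit
1 → hit
2 → miss, evict 3, frames (5 1 2)
1 → hit
2 → hit
5 → hit
4 → miss, evict 1, frames (2 5 4)
5 → hit
4 → hit
1 → miss, evict 2, frames (5 4 1)
8 → miss, evict 5, frames (4 1 8)
Hits: 8 of 16 references → 8/16 = 0.5000.

0.50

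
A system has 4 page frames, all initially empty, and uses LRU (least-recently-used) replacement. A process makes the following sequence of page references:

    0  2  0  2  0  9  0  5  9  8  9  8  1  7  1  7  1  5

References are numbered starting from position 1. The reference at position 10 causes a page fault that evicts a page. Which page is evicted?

2

pos 1: 0: fault, frames [0]
pos 2: 2: fault, frames [0, 2]
pos 3: 0: hit
pos 4: 2: hit
pos 5: 0: hit
pos 6: 9: fault, frames [2, 0, 9]
pos 7: 0: hit
pos 8: 5: fault, frames [2, 9, 0, 5]
pos 9: 9: hit
pos 10: 8: fault, evict 2, frames [0, 5, 9, 8]
At position 10, page 2 is evicted.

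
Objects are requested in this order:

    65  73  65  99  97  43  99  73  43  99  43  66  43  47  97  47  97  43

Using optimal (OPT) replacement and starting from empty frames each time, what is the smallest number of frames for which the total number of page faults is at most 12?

f=1: 18 faults
f=2: 11 faults
f=3: 8 faults
f=4: 7 faults
f=5: 7 faults
f=6: 7 faults
f=7: 7 faults
Smallest f with faults ≤ 12 is 2.

2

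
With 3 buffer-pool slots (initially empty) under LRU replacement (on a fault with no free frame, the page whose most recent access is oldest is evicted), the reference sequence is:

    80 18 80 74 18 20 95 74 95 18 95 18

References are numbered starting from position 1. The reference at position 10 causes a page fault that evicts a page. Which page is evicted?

pos 1: 80: fault, frames [80]
pos 2: 18: fault, frames [80, 18]
pos 3: 80: hit
pos 4: 74: fault, frames [18, 80, 74]
pos 5: 18: hit
pos 6: 20: fault, evict 80, frames [74, 18, 20]
pos 7: 95: fault, evict 74, frames [18, 20, 95]
pos 8: 74: fault, evict 18, frames [20, 95, 74]
pos 9: 95: hit
pos 10: 18: fault, evict 20, frames [74, 95, 18]
At position 10, page 20 is evicted.

20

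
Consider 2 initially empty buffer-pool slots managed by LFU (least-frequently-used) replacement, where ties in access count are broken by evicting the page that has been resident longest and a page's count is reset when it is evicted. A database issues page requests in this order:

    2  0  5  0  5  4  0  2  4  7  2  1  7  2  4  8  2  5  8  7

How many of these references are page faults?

17

2: fault, frames {2}
0: fault, frames {2,0}
5: fault, evict 2, frames {0,5}
0: hit
5: hit
4: fault, evict 0, frames {5,4}
0: fault, evict 4, frames {5,0}
2: fault, evict 0, frames {5,2}
4: fault, evict 2, frames {5,4}
7: fault, evict 4, frames {5,7}
2: fault, evict 7, frames {5,2}
1: fault, evict 2, frames {5,1}
7: fault, evict 1, frames {5,7}
2: fault, evict 7, frames {5,2}
4: fault, evict 2, frames {5,4}
8: fault, evict 4, frames {5,8}
2: fault, evict 8, frames {5,2}
5: hit
8: fault, evict 2, frames {5,8}
7: fault, evict 8, frames {5,7}
Page faults: 17.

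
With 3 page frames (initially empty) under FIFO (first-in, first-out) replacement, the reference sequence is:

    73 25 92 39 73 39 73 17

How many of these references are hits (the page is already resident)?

2

73 -> fault, frames (73)
25 -> fault, frames (73 25)
92 -> fault, frames (73 25 92)
39 -> fault, evict 73, frames (25 92 39)
73 -> fault, evict 25, frames (92 39 73)
39 -> hit
73 -> hit
17 -> fault, evict 92, frames (39 73 17)
Hits: 2.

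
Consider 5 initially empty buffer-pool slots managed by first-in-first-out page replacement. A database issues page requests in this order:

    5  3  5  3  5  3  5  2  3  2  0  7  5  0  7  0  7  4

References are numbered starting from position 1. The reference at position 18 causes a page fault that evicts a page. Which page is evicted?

5

pos 1: 5 → miss, frames [5]
pos 2: 3 → miss, frames [5, 3]
pos 3: 5 → hit
pos 4: 3 → hit
pos 5: 5 → hit
pos 6: 3 → hit
pos 7: 5 → hit
pos 8: 2 → miss, frames [5, 3, 2]
pos 9: 3 → hit
pos 10: 2 → hit
pos 11: 0 → miss, frames [5, 3, 2, 0]
pos 12: 7 → miss, frames [5, 3, 2, 0, 7]
pos 13: 5 → hit
pos 14: 0 → hit
pos 15: 7 → hit
pos 16: 0 → hit
pos 17: 7 → hit
pos 18: 4 → miss, evict 5, frames [3, 2, 0, 7, 4]
At position 18, page 5 is evicted.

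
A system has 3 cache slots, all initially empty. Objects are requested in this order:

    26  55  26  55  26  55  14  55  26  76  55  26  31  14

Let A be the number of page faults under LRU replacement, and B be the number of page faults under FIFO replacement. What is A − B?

-1

Under LRU: F F . . . . F . . F . . F F → 6 faults.
Under FIFO: F F . . . . F . . F . F F F → 7 faults.
A − B = 6 − 7 = -1.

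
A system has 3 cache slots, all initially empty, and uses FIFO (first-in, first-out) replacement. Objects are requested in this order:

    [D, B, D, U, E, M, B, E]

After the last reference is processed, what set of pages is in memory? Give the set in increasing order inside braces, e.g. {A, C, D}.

{B, E, M}

D → fault, frames (D)
B → fault, frames (D B)
D → hit
U → fault, frames (D B U)
E → fault, evict D, frames (B U E)
M → fault, evict B, frames (U E M)
B → fault, evict U, frames (E M B)
E → hit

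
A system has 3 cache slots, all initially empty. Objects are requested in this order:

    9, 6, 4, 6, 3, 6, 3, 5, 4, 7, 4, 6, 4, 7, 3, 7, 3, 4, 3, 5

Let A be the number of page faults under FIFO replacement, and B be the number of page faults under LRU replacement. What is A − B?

Under FIFO: F F F . F . . F . F F F . . F F . F . F → 12 faults.
Under LRU: F F F . F . . F F F . F . . F . . . . F → 10 faults.
A − B = 12 − 10 = 2.

2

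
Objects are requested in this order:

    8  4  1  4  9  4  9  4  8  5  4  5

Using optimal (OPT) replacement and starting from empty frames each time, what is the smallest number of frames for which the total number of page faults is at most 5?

f=1: 12 faults
f=2: 6 faults
f=3: 5 faults
f=4: 5 faults
f=5: 5 faults
Smallest f with faults ≤ 5 is 3.

3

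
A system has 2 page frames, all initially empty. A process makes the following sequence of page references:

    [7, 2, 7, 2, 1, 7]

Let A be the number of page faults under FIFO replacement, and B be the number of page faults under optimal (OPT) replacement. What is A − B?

1

Under FIFO: F F . . F F → 4 faults.
Under OPT: F F . . F . → 3 faults.
A − B = 4 − 3 = 1.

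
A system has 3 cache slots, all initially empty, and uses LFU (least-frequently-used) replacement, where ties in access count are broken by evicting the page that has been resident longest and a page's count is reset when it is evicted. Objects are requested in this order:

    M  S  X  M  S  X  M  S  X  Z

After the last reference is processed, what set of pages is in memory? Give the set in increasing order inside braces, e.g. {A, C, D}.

M: fault, frames [M]
S: fault, frames [M, S]
X: fault, frames [M, S, X]
M: hit
S: hit
X: hit
M: hit
S: hit
X: hit
Z: fault, evict M, frames [S, X, Z]

{S, X, Z}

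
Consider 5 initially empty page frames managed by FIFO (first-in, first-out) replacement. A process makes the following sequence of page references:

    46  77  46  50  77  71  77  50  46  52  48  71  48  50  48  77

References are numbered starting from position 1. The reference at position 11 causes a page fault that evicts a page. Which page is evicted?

46

pos 1: 46 -> miss, frames (46)
pos 2: 77 -> miss, frames (46 77)
pos 3: 46 -> hit
pos 4: 50 -> miss, frames (46 77 50)
pos 5: 77 -> hit
pos 6: 71 -> miss, frames (46 77 50 71)
pos 7: 77 -> hit
pos 8: 50 -> hit
pos 9: 46 -> hit
pos 10: 52 -> miss, frames (46 77 50 71 52)
pos 11: 48 -> miss, evict 46, frames (77 50 71 52 48)
At position 11, page 46 is evicted.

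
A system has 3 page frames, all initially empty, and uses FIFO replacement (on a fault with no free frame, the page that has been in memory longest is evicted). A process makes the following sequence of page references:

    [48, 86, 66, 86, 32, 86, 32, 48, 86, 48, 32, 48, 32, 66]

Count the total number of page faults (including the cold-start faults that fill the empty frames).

7

48 → fault, frames {48}
86 → fault, frames {48,86}
66 → fault, frames {48,86,66}
86 → hit
32 → fault, evict 48, frames {86,66,32}
86 → hit
32 → hit
48 → fault, evict 86, frames {66,32,48}
86 → fault, evict 66, frames {32,48,86}
48 → hit
32 → hit
48 → hit
32 → hit
66 → fault, evict 32, frames {48,86,66}
Page faults: 7.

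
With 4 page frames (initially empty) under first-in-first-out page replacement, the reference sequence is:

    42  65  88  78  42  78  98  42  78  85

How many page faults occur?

7

42 -> miss, frames (42)
65 -> miss, frames (42 65)
88 -> miss, frames (42 65 88)
78 -> miss, frames (42 65 88 78)
42 -> hit
78 -> hit
98 -> miss, evict 42, frames (65 88 78 98)
42 -> miss, evict 65, frames (88 78 98 42)
78 -> hit
85 -> miss, evict 88, frames (78 98 42 85)
Page faults: 7.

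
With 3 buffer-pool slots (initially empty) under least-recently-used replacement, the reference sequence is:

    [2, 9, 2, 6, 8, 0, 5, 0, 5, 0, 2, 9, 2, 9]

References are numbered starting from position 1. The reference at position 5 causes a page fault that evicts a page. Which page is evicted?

pos 1: 2 → miss, frames {2}
pos 2: 9 → miss, frames {2,9}
pos 3: 2 → hit
pos 4: 6 → miss, frames {9,2,6}
pos 5: 8 → miss, evict 9, frames {2,6,8}
At position 5, page 9 is evicted.

9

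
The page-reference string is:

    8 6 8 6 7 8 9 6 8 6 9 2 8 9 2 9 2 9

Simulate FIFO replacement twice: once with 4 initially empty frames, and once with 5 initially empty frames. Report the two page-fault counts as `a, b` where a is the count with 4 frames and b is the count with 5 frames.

6, 5

4 frames: F F . . F . F . . . . F F . . . . . → 6 faults.
5 frames: F F . . F . F . . . . F . . . . . . → 5 faults.
5 < 6: adding a frame reduced faults, as is typical.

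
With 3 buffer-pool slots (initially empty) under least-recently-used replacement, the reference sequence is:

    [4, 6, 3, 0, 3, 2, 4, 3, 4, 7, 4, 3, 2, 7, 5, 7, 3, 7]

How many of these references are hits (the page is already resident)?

7

4 → fault, frames {4}
6 → fault, frames {4,6}
3 → fault, frames {4,6,3}
0 → fault, evict 4, frames {6,3,0}
3 → hit
2 → fault, evict 6, frames {0,3,2}
4 → fault, evict 0, frames {3,2,4}
3 → hit
4 → hit
7 → fault, evict 2, frames {3,4,7}
4 → hit
3 → hit
2 → fault, evict 7, frames {4,3,2}
7 → fault, evict 4, frames {3,2,7}
5 → fault, evict 3, frames {2,7,5}
7 → hit
3 → fault, evict 2, frames {5,7,3}
7 → hit
Hits: 7.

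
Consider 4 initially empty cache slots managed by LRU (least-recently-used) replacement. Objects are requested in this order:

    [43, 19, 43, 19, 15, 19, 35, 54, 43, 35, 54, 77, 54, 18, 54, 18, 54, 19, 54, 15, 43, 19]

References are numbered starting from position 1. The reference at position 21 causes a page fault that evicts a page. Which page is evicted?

18

pos 1: 43 -> miss, frames [43]
pos 2: 19 -> miss, frames [43, 19]
pos 3: 43 -> hit
pos 4: 19 -> hit
pos 5: 15 -> miss, frames [43, 19, 15]
pos 6: 19 -> hit
pos 7: 35 -> miss, frames [43, 15, 19, 35]
pos 8: 54 -> miss, evict 43, frames [15, 19, 35, 54]
pos 9: 43 -> miss, evict 15, frames [19, 35, 54, 43]
pos 10: 35 -> hit
pos 11: 54 -> hit
pos 12: 77 -> miss, evict 19, frames [43, 35, 54, 77]
pos 13: 54 -> hit
pos 14: 18 -> miss, evict 43, frames [35, 77, 54, 18]
pos 15: 54 -> hit
pos 16: 18 -> hit
pos 17: 54 -> hit
pos 18: 19 -> miss, evict 35, frames [77, 18, 54, 19]
pos 19: 54 -> hit
pos 20: 15 -> miss, evict 77, frames [18, 19, 54, 15]
pos 21: 43 -> miss, evict 18, frames [19, 54, 15, 43]
At position 21, page 18 is evicted.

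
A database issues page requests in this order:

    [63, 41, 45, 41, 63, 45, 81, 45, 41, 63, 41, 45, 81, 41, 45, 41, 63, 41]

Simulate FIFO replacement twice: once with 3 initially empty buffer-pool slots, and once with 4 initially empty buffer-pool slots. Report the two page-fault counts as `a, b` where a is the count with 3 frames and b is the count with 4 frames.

3 frames: F F F . . . F . . F F F F . . . F F → 10 faults.
4 frames: F F F . . . F . . . . . . . . . . . → 4 faults.
4 < 10: adding a frame reduced faults, as is typical.

10, 4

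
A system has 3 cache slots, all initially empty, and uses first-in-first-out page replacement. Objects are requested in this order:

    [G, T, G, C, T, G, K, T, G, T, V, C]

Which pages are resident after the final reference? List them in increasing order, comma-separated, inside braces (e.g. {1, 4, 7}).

G → fault, frames [G]
T → fault, frames [G, T]
G → hit
C → fault, frames [G, T, C]
T → hit
G → hit
K → fault, evict G, frames [T, C, K]
T → hit
G → fault, evict T, frames [C, K, G]
T → fault, evict C, frames [K, G, T]
V → fault, evict K, frames [G, T, V]
C → fault, evict G, frames [T, V, C]

{C, T, V}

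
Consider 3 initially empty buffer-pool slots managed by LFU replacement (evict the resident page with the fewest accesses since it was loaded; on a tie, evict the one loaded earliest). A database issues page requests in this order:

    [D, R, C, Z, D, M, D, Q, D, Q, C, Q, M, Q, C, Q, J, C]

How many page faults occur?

12

D → miss, frames [D]
R → miss, frames [D, R]
C → miss, frames [D, R, C]
Z → miss, evict D, frames [R, C, Z]
D → miss, evict R, frames [C, Z, D]
M → miss, evict C, frames [Z, D, M]
D → hit
Q → miss, evict Z, frames [D, M, Q]
D → hit
Q → hit
C → miss, evict M, frames [D, Q, C]
Q → hit
M → miss, evict C, frames [D, Q, M]
Q → hit
C → miss, evict M, frames [D, Q, C]
Q → hit
J → miss, evict C, frames [D, Q, J]
C → miss, evict J, frames [D, Q, C]
Page faults: 12.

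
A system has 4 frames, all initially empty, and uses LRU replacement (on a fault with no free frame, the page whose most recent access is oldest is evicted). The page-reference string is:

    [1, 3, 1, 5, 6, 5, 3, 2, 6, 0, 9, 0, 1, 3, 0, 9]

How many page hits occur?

1 → miss, frames {1}
3 → miss, frames {1,3}
1 → hit
5 → miss, frames {3,1,5}
6 → miss, frames {3,1,5,6}
5 → hit
3 → hit
2 → miss, evict 1, frames {6,5,3,2}
6 → hit
0 → miss, evict 5, frames {3,2,6,0}
9 → miss, evict 3, frames {2,6,0,9}
0 → hit
1 → miss, evict 2, frames {6,9,0,1}
3 → miss, evict 6, frames {9,0,1,3}
0 → hit
9 → hit
Hits: 7.

7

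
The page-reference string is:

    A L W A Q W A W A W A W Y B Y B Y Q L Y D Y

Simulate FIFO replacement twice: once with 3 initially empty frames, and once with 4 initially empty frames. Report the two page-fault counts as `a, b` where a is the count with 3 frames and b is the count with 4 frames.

3 frames: F F F . F . F . . . . . F F . . . F F F F . → 11 faults.
4 frames: F F F . F . . . . . . . F F . . . . F . F . → 8 faults.
8 < 11: adding a frame reduced faults, as is typical.

11, 8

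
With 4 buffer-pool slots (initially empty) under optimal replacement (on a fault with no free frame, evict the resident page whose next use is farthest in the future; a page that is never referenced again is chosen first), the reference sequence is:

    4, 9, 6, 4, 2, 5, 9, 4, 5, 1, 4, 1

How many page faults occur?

4 → miss, frames [4]
9 → miss, frames [4, 9]
6 → miss, frames [4, 9, 6]
4 → hit
2 → miss, frames [4, 9, 6, 2]
5 → miss, evict 2, frames [4, 9, 6, 5]
9 → hit
4 → hit
5 → hit
1 → miss, evict 5, frames [4, 9, 6, 1]
4 → hit
1 → hit
Page faults: 6.

6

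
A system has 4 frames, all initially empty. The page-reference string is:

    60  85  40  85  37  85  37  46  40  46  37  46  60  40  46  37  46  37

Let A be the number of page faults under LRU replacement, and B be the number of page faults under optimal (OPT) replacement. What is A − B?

Under LRU: F F F . F . . F . . . . F . . . . . → 6 faults.
Under OPT: F F F . F . . F . . . . . . . . . . → 5 faults.
A − B = 6 − 5 = 1.

1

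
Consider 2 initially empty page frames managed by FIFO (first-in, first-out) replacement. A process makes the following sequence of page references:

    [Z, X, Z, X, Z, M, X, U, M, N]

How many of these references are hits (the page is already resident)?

5

Z -> miss, frames [Z]
X -> miss, frames [Z, X]
Z -> hit
X -> hit
Z -> hit
M -> miss, evict Z, frames [X, M]
X -> hit
U -> miss, evict X, frames [M, U]
M -> hit
N -> miss, evict M, frames [U, N]
Hits: 5.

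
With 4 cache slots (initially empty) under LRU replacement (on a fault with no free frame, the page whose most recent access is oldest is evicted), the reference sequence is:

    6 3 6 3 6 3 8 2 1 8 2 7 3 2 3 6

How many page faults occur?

8

6 → fault, frames [6]
3 → fault, frames [6, 3]
6 → hit
3 → hit
6 → hit
3 → hit
8 → fault, frames [6, 3, 8]
2 → fault, frames [6, 3, 8, 2]
1 → fault, evict 6, frames [3, 8, 2, 1]
8 → hit
2 → hit
7 → fault, evict 3, frames [1, 8, 2, 7]
3 → fault, evict 1, frames [8, 2, 7, 3]
2 → hit
3 → hit
6 → fault, evict 8, frames [7, 2, 3, 6]
Page faults: 8.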